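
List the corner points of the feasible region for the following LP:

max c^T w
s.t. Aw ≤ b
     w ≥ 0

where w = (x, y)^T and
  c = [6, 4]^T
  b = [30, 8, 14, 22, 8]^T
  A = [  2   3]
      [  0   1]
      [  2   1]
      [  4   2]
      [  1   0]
Each vertex is the intersection of two constraint boundaries that also satisfies all remaining constraints:
  x = 0 and y = 0 → (0, 0)
  4x + 2y = 22 and y = 0 → (5.5, 0)
  y = 8 and 4x + 2y = 22 → (1.5, 8)
  y = 8 and x = 0 → (0, 8)

Vertices: (0, 0), (5.5, 0), (1.5, 8), (0, 8)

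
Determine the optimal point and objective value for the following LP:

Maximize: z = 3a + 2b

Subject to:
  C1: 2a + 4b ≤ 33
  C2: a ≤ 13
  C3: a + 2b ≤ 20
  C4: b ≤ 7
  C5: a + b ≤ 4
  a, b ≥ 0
a = 4, b = 0, z = 12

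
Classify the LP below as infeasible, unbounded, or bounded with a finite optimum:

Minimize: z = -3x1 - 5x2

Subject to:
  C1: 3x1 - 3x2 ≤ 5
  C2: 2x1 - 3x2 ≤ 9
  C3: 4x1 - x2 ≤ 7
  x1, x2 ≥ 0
Feasible point: (0, 0) satisfies every constraint, so the LP is feasible.
Direction d = (0, 1): for each constraint row a, a·d ≤ 0 —
  (3)(0) + (-3)(1) = -3 ≤ 0
  (2)(0) + (-3)(1) = -3 ≤ 0
  (4)(0) + (-1)(1) = -1 ≤ 0
and d ≥ 0, so (0, 0) + t·d stays feasible for every t ≥ 0. Along this ray z = -3x1 - 5x2 changes by -5 per unit t, so z → −∞.

Unbounded: there is a feasible ray along which z → −∞.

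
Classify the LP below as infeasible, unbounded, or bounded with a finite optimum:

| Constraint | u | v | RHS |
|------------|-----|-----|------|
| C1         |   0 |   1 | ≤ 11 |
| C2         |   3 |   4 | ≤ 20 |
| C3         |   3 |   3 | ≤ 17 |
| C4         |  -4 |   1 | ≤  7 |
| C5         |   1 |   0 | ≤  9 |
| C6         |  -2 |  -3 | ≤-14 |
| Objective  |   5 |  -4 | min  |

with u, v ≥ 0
The point (0, 5) satisfies every constraint, so the LP is feasible; the constraints give u ≤ 9 and v ≤ 11, which with u, v ≥ 0 keep the feasible region inside a bounded box. A feasible, bounded LP attains a finite optimum at a vertex.

Bounded optimum: z* = -20 at (0, 5).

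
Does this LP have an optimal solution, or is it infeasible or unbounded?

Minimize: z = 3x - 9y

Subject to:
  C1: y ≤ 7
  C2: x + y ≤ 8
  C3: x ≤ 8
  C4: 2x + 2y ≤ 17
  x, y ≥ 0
The point (0, 7) satisfies every constraint, so the LP is feasible; the constraints give x ≤ 8 and y ≤ 7, which with x, y ≥ 0 keep the feasible region inside a bounded box. A feasible, bounded LP attains a finite optimum at a vertex.

Evaluating z = 3x - 9y at each vertex:
  (0, 0): z = 0
  (8, 0): z = 24
  (1, 7): z = -60
  (0, 7): z = -63

The LP has an optimal solution: (0, 7) with z = -63.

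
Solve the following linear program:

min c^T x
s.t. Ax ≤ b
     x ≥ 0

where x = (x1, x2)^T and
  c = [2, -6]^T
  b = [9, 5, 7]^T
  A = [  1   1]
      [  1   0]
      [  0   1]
x1 = 0, x2 = 7, z = -42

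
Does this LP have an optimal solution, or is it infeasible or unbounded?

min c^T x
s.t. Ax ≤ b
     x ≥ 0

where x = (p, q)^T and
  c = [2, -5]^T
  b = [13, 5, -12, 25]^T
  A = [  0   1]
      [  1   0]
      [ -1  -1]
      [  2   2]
The point (0, 12.5) satisfies every constraint, so the LP is feasible; the constraints give p ≤ 5 and q ≤ 13, which with p, q ≥ 0 keep the feasible region inside a bounded box. A feasible, bounded LP attains a finite optimum at a vertex.

Evaluating z = 2p - 5q at each vertex:
  (5, 7): z = -25
  (5, 7.5): z = -27.5
  (0, 12.5): z = -62.5
  (0, 12): z = -60

Bounded optimum: z* = -62.5 at (0, 12.5).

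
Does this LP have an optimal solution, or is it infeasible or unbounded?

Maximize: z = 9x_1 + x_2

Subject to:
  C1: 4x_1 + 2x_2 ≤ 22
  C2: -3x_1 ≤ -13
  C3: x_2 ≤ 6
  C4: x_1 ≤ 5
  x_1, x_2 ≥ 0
The point (5, 1) satisfies every constraint, so the LP is feasible; the constraints give x_1 ≤ 5 and x_2 ≤ 6, which with x_1, x_2 ≥ 0 keep the feasible region inside a bounded box. A feasible, bounded LP attains a finite optimum at a vertex.

Evaluating z = 9x_1 + x_2 at each vertex:
  (4.333, 0): z = 39
  (5, 0): z = 45
  (5, 1): z = 46
  (4.333, 2.333): z = 41.33

The LP has an optimal solution: (5, 1) with z = 46.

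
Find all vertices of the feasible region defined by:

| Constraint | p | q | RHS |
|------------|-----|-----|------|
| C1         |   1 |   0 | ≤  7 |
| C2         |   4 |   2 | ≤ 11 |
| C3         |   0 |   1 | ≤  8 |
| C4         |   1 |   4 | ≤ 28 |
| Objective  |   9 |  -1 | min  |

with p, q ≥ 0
Each vertex is the intersection of two constraint boundaries that also satisfies all remaining constraints:
  p = 0 and q = 0 → (0, 0)
  4p + 2q = 11 and q = 0 → (2.75, 0)
  4p + 2q = 11 and p = 0 → (0, 5.5)

Vertices: (0, 0), (2.75, 0), (0, 5.5)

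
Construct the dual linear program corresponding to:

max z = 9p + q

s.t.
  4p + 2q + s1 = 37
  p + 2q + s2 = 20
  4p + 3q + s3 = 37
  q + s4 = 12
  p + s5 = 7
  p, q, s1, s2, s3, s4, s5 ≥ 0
Minimize: z = 37y1 + 20y2 + 37y3 + 12y4 + 7y5

Subject to:
  C1: -4y1 - y2 - 4y3 - y5 ≤ -9
  C2: -2y1 - 2y2 - 3y3 - y4 ≤ -1
  y1, y2, y3, y4, y5 ≥ 0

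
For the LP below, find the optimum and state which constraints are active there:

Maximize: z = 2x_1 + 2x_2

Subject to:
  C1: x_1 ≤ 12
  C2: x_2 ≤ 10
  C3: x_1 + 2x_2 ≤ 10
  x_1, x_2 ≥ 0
Optimal: x_1 = 10, x_2 = 0
Slack at optimum:
  C1: slack = 2
  C2: slack = 10
  C3: slack = 0 (binding)
  x_1 ≥ 0: x_1 = 10
  x_2 ≥ 0: x_2 = 0 (binding)
Binding constraints: C3, x_2 ≥ 0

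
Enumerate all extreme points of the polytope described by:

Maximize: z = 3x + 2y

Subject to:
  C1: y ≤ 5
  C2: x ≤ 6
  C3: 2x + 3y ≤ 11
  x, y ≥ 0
Each vertex is the intersection of two constraint boundaries that also satisfies all remaining constraints:
  x = 0 and y = 0 → (0, 0)
  2x + 3y = 11 and y = 0 → (5.5, 0)
  2x + 3y = 11 and x = 0 → (0, 3.667)

Vertices: (0, 0), (5.5, 0), (0, 3.667)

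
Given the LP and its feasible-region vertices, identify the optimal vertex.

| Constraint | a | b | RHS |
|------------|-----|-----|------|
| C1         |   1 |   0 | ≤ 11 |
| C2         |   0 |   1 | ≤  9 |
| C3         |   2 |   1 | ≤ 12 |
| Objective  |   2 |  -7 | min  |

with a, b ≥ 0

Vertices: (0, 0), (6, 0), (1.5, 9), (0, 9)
Evaluating z = 2a - 7b at each vertex:
  (0, 0): z = 0
  (6, 0): z = 12
  (1.5, 9): z = -60
  (0, 9): z = -63

The smallest value is z = -63, attained at (0, 9).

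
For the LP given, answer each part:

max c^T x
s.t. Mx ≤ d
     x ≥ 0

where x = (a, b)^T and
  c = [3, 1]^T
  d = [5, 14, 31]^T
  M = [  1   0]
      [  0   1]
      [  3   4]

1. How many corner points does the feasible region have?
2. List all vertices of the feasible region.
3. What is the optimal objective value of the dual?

1. 4
2. (0, 0), (5, 0), (5, 4), (0, 7.75)
3. 19 (by strong duality, equal to the primal optimum)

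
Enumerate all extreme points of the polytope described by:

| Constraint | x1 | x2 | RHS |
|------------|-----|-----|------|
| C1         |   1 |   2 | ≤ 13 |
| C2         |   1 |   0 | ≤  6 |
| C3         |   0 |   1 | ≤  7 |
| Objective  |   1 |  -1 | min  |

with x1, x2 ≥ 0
Each vertex is the intersection of two constraint boundaries that also satisfies all remaining constraints:
  x1 = 0 and x2 = 0 → (0, 0)
  x1 = 6 and x2 = 0 → (6, 0)
  x1 + 2x2 = 13 and x1 = 6 → (6, 3.5)
  x1 + 2x2 = 13 and x1 = 0 → (0, 6.5)

Vertices: (0, 0), (6, 0), (6, 3.5), (0, 6.5)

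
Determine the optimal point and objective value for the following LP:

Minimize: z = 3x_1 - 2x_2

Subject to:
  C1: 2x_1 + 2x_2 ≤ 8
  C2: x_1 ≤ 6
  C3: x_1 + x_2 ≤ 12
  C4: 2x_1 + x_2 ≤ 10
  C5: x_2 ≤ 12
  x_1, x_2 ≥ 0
Each vertex is the intersection of two constraint boundaries that also satisfies all remaining constraints:
  x_1 = 0 and x_2 = 0 → (0, 0)
  2x_1 + 2x_2 = 8 and x_2 = 0 → (4, 0)
  2x_1 + 2x_2 = 8 and x_1 = 0 → (0, 4)

Evaluating z = 3x_1 - 2x_2 at each vertex:
  (0, 0): z = 0
  (4, 0): z = 12
  (0, 4): z = -8

The minimum is at (0, 4) with z = -8.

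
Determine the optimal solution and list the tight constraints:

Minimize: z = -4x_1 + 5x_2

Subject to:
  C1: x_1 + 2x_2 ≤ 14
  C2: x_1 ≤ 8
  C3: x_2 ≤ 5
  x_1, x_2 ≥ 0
Optimal: x_1 = 8, x_2 = 0
Slack at optimum:
  C1: slack = 6
  C2: slack = 0 (binding)
  C3: slack = 5
  x_1 ≥ 0: x_1 = 8
  x_2 ≥ 0: x_2 = 0 (binding)
Binding constraints: C2, x_2 ≥ 0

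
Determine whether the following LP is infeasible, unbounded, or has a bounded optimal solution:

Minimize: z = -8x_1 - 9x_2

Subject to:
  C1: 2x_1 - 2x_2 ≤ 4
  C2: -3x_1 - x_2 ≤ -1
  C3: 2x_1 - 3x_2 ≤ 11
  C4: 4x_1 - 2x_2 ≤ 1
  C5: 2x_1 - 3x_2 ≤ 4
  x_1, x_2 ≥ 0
Feasible point: (0, 1) satisfies every constraint, so the LP is feasible.
Direction d = (0, 1): for each constraint row a, a·d ≤ 0 —
  (2)(0) + (-2)(1) = -2 ≤ 0
  (-3)(0) + (-1)(1) = -1 ≤ 0
  (2)(0) + (-3)(1) = -3 ≤ 0
  (4)(0) + (-2)(1) = -2 ≤ 0
  (2)(0) + (-3)(1) = -3 ≤ 0
and d ≥ 0, so (0, 1) + t·d stays feasible for every t ≥ 0. Along this ray z = -8x_1 - 9x_2 changes by -9 per unit t, so z → −∞.

Unbounded: there is a feasible ray along which z → −∞.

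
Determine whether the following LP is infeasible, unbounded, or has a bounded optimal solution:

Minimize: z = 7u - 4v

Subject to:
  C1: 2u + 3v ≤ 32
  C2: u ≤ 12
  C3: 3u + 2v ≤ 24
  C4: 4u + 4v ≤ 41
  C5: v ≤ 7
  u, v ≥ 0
The point (0, 7) satisfies every constraint, so the LP is feasible; the constraints give u ≤ 12 and v ≤ 7, which with u, v ≥ 0 keep the feasible region inside a bounded box. A feasible, bounded LP attains a finite optimum at a vertex.

Evaluating z = 7u - 4v at each vertex:
  (0, 0): z = 0
  (8, 0): z = 56
  (3.5, 6.75): z = -2.5
  (3.25, 7): z = -5.25
  (0, 7): z = -28

Feasible with finite optimum z* = -28 at (0, 7).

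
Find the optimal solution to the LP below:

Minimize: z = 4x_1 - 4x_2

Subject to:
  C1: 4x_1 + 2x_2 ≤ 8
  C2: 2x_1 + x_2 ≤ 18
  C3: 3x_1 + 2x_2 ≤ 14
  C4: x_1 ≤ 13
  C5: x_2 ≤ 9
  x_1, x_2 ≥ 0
Each vertex is the intersection of two constraint boundaries that also satisfies all remaining constraints:
  x_1 = 0 and x_2 = 0 → (0, 0)
  4x_1 + 2x_2 = 8 and x_2 = 0 → (2, 0)
  4x_1 + 2x_2 = 8 and x_1 = 0 → (0, 4)

Evaluating z = 4x_1 - 4x_2 at each vertex:
  (0, 0): z = 0
  (2, 0): z = 8
  (0, 4): z = -16

The minimum is at (0, 4) with z = -16.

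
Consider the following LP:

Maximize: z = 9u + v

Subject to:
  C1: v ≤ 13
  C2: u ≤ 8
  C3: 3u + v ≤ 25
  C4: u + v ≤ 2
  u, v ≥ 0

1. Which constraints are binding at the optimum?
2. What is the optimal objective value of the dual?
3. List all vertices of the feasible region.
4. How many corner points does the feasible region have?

1. C4, v ≥ 0
2. 18 (by strong duality, equal to the primal optimum)
3. (0, 0), (2, 0), (0, 2)
4. 3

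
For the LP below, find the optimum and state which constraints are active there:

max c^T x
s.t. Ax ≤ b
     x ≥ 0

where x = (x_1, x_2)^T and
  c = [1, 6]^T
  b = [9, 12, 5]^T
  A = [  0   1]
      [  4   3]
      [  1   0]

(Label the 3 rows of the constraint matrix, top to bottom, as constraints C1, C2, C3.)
Optimal: x_1 = 0, x_2 = 4
Slack at optimum:
  C1: slack = 5
  C2: slack = 0 (binding)
  C3: slack = 5
  x_1 ≥ 0: x_1 = 0 (binding)
  x_2 ≥ 0: x_2 = 4
Binding constraints: C2, x_1 ≥ 0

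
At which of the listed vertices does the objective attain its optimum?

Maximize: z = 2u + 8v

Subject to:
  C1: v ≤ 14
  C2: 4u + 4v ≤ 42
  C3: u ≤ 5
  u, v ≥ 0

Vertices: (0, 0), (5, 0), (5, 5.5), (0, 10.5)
(0, 10.5) with z = 84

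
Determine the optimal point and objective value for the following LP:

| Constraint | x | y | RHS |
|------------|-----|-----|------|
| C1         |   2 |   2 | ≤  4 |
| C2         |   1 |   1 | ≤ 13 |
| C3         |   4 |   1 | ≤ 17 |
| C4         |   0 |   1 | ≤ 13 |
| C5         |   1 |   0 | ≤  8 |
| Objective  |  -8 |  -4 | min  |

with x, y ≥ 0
x = 2, y = 0, z = -16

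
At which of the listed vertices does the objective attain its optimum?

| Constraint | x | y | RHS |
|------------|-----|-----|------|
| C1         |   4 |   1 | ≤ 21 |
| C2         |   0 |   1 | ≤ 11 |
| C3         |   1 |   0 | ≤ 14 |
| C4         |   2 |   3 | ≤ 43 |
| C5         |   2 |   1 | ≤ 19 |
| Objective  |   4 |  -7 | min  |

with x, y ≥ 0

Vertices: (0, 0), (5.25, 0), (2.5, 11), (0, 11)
Evaluating z = 4x - 7y at each vertex:
  (0, 0): z = 0
  (5.25, 0): z = 21
  (2.5, 11): z = -67
  (0, 11): z = -77

The smallest value is z = -77, attained at (0, 11).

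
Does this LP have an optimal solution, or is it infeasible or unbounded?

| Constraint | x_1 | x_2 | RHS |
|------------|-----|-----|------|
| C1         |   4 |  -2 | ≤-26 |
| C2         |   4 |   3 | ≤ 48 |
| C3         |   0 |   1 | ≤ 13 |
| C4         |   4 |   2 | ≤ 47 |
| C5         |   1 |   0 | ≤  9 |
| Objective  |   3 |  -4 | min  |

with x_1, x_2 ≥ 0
The point (0, 13) satisfies every constraint, so the LP is feasible; the constraints give x_1 ≤ 9 and x_2 ≤ 13, which with x_1, x_2 ≥ 0 keep the feasible region inside a bounded box. A feasible, bounded LP attains a finite optimum at a vertex.

Feasible with finite optimum z* = -52 at (0, 13).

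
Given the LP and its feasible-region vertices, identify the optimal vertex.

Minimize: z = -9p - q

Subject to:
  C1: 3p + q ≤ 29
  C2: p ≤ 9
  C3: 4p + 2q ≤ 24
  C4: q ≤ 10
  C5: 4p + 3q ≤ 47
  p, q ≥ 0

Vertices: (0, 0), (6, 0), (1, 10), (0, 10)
Evaluating z = -9p - q at each vertex:
  (0, 0): z = 0
  (6, 0): z = -54
  (1, 10): z = -19
  (0, 10): z = -10

The smallest value is z = -54, attained at (6, 0).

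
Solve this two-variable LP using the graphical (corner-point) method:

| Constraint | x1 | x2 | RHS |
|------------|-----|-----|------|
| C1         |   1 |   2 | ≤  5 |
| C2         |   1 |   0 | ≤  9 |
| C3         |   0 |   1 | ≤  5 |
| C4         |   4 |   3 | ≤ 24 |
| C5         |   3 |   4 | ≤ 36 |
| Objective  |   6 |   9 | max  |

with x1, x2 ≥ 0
Each vertex is the intersection of two constraint boundaries that also satisfies all remaining constraints:
  x1 = 0 and x2 = 0 → (0, 0)
  x1 + 2x2 = 5 and x2 = 0 → (5, 0)
  x1 + 2x2 = 5 and x1 = 0 → (0, 2.5)

Evaluating z = 6x1 + 9x2 at each vertex:
  (0, 0): z = 0
  (5, 0): z = 30
  (0, 2.5): z = 22.5

The maximum is at (5, 0) with z = 30.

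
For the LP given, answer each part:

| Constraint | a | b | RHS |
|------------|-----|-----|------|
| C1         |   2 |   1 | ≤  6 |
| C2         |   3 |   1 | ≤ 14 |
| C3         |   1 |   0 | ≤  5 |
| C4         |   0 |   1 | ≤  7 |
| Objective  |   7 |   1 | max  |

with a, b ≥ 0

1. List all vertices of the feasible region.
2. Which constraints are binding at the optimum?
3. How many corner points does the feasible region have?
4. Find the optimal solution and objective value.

1. (0, 0), (3, 0), (0, 6)
2. C1, b ≥ 0
3. 3
4. a = 3, b = 0, z = 21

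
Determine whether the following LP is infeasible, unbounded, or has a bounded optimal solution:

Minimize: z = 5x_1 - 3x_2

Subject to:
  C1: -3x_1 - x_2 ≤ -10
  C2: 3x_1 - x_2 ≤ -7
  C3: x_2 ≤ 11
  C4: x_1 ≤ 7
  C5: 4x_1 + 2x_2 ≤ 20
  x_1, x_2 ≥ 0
The point (0, 10) satisfies every constraint, so the LP is feasible; the constraints give x_1 ≤ 7 and x_2 ≤ 11, which with x_1, x_2 ≥ 0 keep the feasible region inside a bounded box. A feasible, bounded LP attains a finite optimum at a vertex.

Evaluating z = 5x_1 - 3x_2 at each vertex:
  (0.5, 8.5): z = -23
  (0.6, 8.8): z = -23.4
  (0, 10): z = -30

Feasible with finite optimum z* = -30 at (0, 10).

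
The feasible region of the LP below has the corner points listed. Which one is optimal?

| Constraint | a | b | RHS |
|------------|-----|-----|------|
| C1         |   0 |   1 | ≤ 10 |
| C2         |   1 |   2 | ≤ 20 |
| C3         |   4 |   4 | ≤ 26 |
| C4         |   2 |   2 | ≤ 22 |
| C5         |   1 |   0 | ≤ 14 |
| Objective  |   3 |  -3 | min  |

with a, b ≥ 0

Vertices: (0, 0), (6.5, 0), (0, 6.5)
(0, 6.5) with z = -19.5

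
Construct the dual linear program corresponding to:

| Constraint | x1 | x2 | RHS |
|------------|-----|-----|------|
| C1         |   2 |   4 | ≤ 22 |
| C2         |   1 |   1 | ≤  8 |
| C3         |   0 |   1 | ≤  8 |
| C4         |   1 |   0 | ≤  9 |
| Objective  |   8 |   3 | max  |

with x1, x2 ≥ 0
Minimize: z = 22y1 + 8y2 + 8y3 + 9y4

Subject to:
  C1: -2y1 - y2 - y4 ≤ -8
  C2: -4y1 - y2 - y3 ≤ -3
  y1, y2, y3, y4 ≥ 0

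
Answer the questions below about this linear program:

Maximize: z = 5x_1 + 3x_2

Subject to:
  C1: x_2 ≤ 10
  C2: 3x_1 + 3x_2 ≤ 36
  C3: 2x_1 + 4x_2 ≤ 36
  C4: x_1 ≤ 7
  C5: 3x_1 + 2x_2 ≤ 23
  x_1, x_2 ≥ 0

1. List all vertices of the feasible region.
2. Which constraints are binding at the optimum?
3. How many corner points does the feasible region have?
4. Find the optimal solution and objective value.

1. (0, 0), (7, 0), (7, 1), (2.5, 7.75), (0, 9)
2. C4, C5
3. 5
4. x_1 = 7, x_2 = 1, z = 38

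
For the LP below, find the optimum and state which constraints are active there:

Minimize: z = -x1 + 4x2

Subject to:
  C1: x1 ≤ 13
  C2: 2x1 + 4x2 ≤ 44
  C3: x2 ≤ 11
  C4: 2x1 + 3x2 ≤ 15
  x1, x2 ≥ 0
Optimal: x1 = 7.5, x2 = 0
Slack at optimum:
  C1: slack = 5.5
  C2: slack = 29
  C3: slack = 11
  C4: slack = 0 (binding)
  x1 ≥ 0: x1 = 7.5
  x2 ≥ 0: x2 = 0 (binding)
Binding constraints: C4, x2 ≥ 0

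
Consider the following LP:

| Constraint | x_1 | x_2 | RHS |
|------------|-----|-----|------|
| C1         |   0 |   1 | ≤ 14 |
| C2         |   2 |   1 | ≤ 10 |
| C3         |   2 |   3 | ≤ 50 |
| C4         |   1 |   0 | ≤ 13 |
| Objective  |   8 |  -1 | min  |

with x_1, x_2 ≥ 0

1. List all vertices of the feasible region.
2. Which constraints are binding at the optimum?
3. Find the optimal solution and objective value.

1. (0, 0), (5, 0), (0, 10)
2. C2, x_1 ≥ 0
3. x_1 = 0, x_2 = 10, z = -10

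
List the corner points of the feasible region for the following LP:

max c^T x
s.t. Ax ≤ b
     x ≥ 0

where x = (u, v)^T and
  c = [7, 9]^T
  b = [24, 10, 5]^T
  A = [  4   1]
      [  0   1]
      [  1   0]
Each vertex is the intersection of two constraint boundaries that also satisfies all remaining constraints:
  u = 0 and v = 0 → (0, 0)
  u = 5 and v = 0 → (5, 0)
  4u + v = 24 and u = 5 → (5, 4)
  4u + v = 24 and v = 10 → (3.5, 10)
  v = 10 and u = 0 → (0, 10)

Vertices: (0, 0), (5, 0), (5, 4), (3.5, 10), (0, 10)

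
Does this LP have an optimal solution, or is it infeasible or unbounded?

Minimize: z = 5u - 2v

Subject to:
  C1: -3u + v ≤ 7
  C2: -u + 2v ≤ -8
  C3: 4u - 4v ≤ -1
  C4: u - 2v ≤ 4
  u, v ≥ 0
C4 requires u - 2v ≤ 4, while C2 (-u + 2v ≤ -8) is equivalent to u - 2v ≥ 8. Together they would need 8 ≤ u - 2v ≤ 4, which is impossible since 8 > 4. No point satisfies all constraints.

Infeasible — the constraint set is empty.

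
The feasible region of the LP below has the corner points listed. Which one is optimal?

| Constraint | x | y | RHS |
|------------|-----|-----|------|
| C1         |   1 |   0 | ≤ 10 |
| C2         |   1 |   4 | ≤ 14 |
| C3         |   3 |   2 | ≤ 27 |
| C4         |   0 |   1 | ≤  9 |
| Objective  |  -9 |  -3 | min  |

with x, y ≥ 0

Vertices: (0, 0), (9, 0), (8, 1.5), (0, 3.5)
Evaluating z = -9x - 3y at each vertex:
  (0, 0): z = 0
  (9, 0): z = -81
  (8, 1.5): z = -76.5
  (0, 3.5): z = -10.5

The smallest value is z = -81, attained at (9, 0).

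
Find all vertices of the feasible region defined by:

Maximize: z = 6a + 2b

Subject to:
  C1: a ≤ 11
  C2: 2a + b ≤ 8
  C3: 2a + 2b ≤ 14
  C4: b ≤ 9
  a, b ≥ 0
Each vertex is the intersection of two constraint boundaries that also satisfies all remaining constraints:
  a = 0 and b = 0 → (0, 0)
  2a + b = 8 and b = 0 → (4, 0)
  2a + b = 8 and 2a + 2b = 14 → (1, 6)
  2a + 2b = 14 and a = 0 → (0, 7)

Vertices: (0, 0), (4, 0), (1, 6), (0, 7)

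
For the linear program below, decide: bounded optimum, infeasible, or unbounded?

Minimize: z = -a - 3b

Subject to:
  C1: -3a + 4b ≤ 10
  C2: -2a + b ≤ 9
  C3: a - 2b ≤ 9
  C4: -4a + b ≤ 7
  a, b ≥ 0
Feasible point: (0, 0) satisfies every constraint, so the LP is feasible.
Direction d = (4, 3): for each constraint row a, a·d ≤ 0 —
  (-3)(4) + (4)(3) = 0 ≤ 0
  (-2)(4) + (1)(3) = -5 ≤ 0
  (1)(4) + (-2)(3) = -2 ≤ 0
  (-4)(4) + (1)(3) = -13 ≤ 0
and d ≥ 0, so (0, 0) + t·d stays feasible for every t ≥ 0. Along this ray z = -a - 3b changes by -13 per unit t, so z → −∞.

Unbounded — the objective can decrease without bound over the feasible region.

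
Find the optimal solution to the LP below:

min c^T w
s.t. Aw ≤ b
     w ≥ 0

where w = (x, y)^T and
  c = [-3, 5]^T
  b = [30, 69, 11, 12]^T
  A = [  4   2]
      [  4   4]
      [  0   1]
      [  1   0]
x = 7.5, y = 0, z = -22.5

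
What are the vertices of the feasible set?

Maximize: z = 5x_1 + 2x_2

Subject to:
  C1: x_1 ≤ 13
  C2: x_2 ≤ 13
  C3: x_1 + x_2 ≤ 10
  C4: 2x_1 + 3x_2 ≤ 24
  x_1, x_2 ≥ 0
Each vertex is the intersection of two constraint boundaries that also satisfies all remaining constraints:
  x_1 = 0 and x_2 = 0 → (0, 0)
  x_1 + x_2 = 10 and x_2 = 0 → (10, 0)
  x_1 + x_2 = 10 and 2x_1 + 3x_2 = 24 → (6, 4)
  2x_1 + 3x_2 = 24 and x_1 = 0 → (0, 8)

Vertices: (0, 0), (10, 0), (6, 4), (0, 8)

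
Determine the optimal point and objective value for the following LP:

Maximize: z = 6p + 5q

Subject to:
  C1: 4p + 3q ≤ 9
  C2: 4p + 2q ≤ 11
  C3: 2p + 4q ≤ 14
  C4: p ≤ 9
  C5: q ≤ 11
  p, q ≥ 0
p = 0, q = 3, z = 15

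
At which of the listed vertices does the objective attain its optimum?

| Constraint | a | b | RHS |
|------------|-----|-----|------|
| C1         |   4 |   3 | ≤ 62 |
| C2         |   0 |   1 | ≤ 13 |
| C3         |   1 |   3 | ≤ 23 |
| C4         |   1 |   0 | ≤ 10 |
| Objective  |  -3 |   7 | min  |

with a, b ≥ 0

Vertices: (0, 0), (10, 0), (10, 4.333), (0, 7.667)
Evaluating z = -3a + 7b at each vertex:
  (0, 0): z = 0
  (10, 0): z = -30
  (10, 4.333): z = 0.3333
  (0, 7.667): z = 53.67

The smallest value is z = -30, attained at (10, 0).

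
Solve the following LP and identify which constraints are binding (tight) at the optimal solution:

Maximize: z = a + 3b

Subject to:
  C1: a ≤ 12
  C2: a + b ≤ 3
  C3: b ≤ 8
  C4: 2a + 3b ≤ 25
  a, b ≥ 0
Optimal: a = 0, b = 3
Binding: C2, a ≥ 0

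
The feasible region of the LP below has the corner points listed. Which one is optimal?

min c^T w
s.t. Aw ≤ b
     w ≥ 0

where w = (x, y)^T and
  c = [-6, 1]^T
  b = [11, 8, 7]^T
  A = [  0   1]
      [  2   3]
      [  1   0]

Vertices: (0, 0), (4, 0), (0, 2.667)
Evaluating z = -6x + y at each vertex:
  (0, 0): z = 0
  (4, 0): z = -24
  (0, 2.667): z = 2.667

The smallest value is z = -24, attained at (4, 0).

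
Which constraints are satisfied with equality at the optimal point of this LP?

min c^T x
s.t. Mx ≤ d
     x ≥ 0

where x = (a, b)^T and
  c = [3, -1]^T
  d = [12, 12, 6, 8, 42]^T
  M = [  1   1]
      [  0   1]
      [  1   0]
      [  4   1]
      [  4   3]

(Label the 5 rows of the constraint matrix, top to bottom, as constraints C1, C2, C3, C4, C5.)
Optimal: a = 0, b = 8
Binding: C4, a ≥ 0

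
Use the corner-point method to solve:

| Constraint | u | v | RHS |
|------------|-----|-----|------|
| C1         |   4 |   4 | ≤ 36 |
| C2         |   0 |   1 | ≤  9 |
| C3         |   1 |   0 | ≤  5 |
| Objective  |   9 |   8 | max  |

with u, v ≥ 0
u = 5, v = 4, z = 77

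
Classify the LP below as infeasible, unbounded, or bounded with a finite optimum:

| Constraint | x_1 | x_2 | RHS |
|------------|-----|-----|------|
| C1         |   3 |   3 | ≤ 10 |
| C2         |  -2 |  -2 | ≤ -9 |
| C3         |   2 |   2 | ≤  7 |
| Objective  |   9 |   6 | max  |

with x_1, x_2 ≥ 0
C3 requires 2x_1 + 2x_2 ≤ 7, while C2 (-2x_1 - 2x_2 ≤ -9) is equivalent to 2x_1 + 2x_2 ≥ 9. Together they would need 9 ≤ 2x_1 + 2x_2 ≤ 7, which is impossible since 9 > 7. No point satisfies all constraints.

Infeasible — the constraint set is empty.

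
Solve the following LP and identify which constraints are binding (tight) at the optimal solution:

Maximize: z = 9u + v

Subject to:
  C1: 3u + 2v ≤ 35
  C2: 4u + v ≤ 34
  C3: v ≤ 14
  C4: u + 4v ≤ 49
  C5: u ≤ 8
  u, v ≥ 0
Optimal: u = 8, v = 2
Slack at optimum:
  C1: slack = 7
  C2: slack = 0 (binding)
  C3: slack = 12
  C4: slack = 33
  C5: slack = 0 (binding)
  u ≥ 0: u = 8
  v ≥ 0: v = 2
Binding constraints: C2, C5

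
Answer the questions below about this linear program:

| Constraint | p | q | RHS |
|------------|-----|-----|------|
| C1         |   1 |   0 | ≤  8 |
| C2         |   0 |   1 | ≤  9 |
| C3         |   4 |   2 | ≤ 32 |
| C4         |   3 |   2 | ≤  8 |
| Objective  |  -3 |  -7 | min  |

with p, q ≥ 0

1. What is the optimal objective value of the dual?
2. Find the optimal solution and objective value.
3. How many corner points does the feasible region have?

1. -28 (by strong duality, equal to the primal optimum)
2. p = 0, q = 4, z = -28
3. 3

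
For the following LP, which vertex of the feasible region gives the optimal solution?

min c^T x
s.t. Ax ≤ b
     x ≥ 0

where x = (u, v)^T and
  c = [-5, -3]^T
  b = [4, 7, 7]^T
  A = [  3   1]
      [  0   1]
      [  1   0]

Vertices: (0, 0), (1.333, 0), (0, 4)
(0, 4) with z = -12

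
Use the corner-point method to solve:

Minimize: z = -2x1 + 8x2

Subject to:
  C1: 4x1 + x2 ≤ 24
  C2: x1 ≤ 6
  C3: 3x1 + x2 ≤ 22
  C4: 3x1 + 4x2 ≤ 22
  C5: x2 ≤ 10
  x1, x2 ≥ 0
Each vertex is the intersection of two constraint boundaries that also satisfies all remaining constraints:
  x1 = 0 and x2 = 0 → (0, 0)
  4x1 + x2 = 24 and x1 = 6 → (6, 0)
  4x1 + x2 = 24 and 3x1 + 4x2 = 22 → (5.692, 1.231)
  3x1 + 4x2 = 22 and x1 = 0 → (0, 5.5)

Evaluating z = -2x1 + 8x2 at each vertex:
  (0, 0): z = 0
  (6, 0): z = -12
  (5.692, 1.231): z = -1.538
  (0, 5.5): z = 44

The minimum is at (6, 0) with z = -12.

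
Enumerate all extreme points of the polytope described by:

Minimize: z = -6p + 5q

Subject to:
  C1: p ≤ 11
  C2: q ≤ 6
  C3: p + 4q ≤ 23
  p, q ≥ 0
Each vertex is the intersection of two constraint boundaries that also satisfies all remaining constraints:
  p = 0 and q = 0 → (0, 0)
  p = 11 and q = 0 → (11, 0)
  p = 11 and p + 4q = 23 → (11, 3)
  p + 4q = 23 and p = 0 → (0, 5.75)

Vertices: (0, 0), (11, 0), (11, 3), (0, 5.75)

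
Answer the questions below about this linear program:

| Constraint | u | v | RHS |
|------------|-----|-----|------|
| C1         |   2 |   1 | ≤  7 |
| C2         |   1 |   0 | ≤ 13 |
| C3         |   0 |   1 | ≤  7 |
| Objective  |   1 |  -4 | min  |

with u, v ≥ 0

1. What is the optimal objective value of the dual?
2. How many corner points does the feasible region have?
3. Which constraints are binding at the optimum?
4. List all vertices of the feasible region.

1. -28 (by strong duality, equal to the primal optimum)
2. 3
3. C1, C3, u ≥ 0
4. (0, 0), (3.5, 0), (0, 7)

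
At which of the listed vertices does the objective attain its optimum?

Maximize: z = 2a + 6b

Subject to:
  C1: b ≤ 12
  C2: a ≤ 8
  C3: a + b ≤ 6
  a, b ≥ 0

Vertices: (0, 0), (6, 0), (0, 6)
Evaluating z = 2a + 6b at each vertex:
  (0, 0): z = 0
  (6, 0): z = 12
  (0, 6): z = 36

The largest value is z = 36, attained at (0, 6).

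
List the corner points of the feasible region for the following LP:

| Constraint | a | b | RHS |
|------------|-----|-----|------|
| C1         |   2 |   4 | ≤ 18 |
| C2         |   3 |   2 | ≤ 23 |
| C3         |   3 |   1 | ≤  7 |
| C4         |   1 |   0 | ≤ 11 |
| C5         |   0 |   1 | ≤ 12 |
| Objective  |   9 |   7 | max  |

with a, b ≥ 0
Each vertex is the intersection of two constraint boundaries that also satisfies all remaining constraints:
  a = 0 and b = 0 → (0, 0)
  3a + b = 7 and b = 0 → (2.333, 0)
  2a + 4b = 18 and 3a + b = 7 → (1, 4)
  2a + 4b = 18 and a = 0 → (0, 4.5)

Vertices: (0, 0), (2.333, 0), (1, 4), (0, 4.5)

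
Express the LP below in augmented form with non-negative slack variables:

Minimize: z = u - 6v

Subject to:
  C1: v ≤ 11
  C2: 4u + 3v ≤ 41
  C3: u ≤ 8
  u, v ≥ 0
min z = u - 6v

s.t.
  v + s1 = 11
  4u + 3v + s2 = 41
  u + s3 = 8
  u, v, s1, s2, s3 ≥ 0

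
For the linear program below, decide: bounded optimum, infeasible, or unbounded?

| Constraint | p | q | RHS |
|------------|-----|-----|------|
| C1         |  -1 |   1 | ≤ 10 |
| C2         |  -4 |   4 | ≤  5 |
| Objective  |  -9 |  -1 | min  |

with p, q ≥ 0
Feasible point: (0, 0) satisfies every constraint, so the LP is feasible.
Direction d = (1, 0): for each constraint row a, a·d ≤ 0 —
  (-1)(1) + (1)(0) = -1 ≤ 0
  (-4)(1) + (4)(0) = -4 ≤ 0
and d ≥ 0, so (0, 0) + t·d stays feasible for every t ≥ 0. Along this ray z = -9p - q changes by -9 per unit t, so z → −∞.

The LP is unbounded; z can be made arbitrarily small.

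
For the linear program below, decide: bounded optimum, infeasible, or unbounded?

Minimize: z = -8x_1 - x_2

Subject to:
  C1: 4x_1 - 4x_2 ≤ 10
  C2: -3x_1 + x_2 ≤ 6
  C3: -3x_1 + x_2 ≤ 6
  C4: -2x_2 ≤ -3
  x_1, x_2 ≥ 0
Feasible point: (0, 2) satisfies every constraint, so the LP is feasible.
Direction d = (1, 1): for each constraint row a, a·d ≤ 0 —
  (4)(1) + (-4)(1) = 0 ≤ 0
  (-3)(1) + (1)(1) = -2 ≤ 0
  (-3)(1) + (1)(1) = -2 ≤ 0
  (0)(1) + (-2)(1) = -2 ≤ 0
and d ≥ 0, so (0, 2) + t·d stays feasible for every t ≥ 0. Along this ray z = -8x_1 - x_2 changes by -9 per unit t, so z → −∞.

Unbounded: there is a feasible ray along which z → −∞.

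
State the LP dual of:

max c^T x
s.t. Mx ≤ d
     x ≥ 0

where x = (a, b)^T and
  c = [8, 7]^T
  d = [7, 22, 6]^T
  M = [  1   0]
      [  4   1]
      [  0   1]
Minimize: z = 7y1 + 22y2 + 6y3

Subject to:
  C1: -y1 - 4y2 ≤ -8
  C2: -y2 - y3 ≤ -7
  y1, y2, y3 ≥ 0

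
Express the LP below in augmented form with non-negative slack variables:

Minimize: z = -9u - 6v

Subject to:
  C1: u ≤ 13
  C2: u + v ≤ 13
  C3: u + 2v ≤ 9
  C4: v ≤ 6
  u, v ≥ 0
min z = -9u - 6v

s.t.
  u + s1 = 13
  u + v + s2 = 13
  u + 2v + s3 = 9
  v + s4 = 6
  u, v, s1, s2, s3, s4 ≥ 0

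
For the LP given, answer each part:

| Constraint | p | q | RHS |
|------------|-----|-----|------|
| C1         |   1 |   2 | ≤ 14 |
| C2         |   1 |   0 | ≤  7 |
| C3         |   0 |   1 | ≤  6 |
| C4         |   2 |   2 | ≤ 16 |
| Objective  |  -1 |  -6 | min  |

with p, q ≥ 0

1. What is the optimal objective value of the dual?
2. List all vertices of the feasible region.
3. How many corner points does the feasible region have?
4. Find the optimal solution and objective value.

1. -38 (by strong duality, equal to the primal optimum)
2. (0, 0), (7, 0), (7, 1), (2, 6), (0, 6)
3. 5
4. p = 2, q = 6, z = -38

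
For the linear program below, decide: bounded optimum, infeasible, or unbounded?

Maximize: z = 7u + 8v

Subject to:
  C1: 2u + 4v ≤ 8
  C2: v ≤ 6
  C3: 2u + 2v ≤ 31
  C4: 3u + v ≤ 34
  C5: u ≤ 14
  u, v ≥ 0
The point (4, 0) satisfies every constraint, so the LP is feasible; the constraints give u ≤ 14 and v ≤ 6, which with u, v ≥ 0 keep the feasible region inside a bounded box. A feasible, bounded LP attains a finite optimum at a vertex.

Bounded optimum: z* = 28 at (4, 0).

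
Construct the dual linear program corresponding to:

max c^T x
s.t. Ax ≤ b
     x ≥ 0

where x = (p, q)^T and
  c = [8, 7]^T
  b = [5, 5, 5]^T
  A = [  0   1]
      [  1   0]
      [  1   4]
Minimize: z = 5y1 + 5y2 + 5y3

Subject to:
  C1: -y2 - y3 ≤ -8
  C2: -y1 - 4y3 ≤ -7
  y1, y2, y3 ≥ 0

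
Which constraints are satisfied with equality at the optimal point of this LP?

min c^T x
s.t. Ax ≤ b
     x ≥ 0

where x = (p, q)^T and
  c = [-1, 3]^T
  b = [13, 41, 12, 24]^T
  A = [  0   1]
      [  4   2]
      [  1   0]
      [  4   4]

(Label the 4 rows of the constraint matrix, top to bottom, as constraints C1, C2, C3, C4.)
Optimal: p = 6, q = 0
Slack at optimum:
  C1: slack = 13
  C2: slack = 17
  C3: slack = 6
  C4: slack = 0 (binding)
  p ≥ 0: p = 6
  q ≥ 0: q = 0 (binding)
Binding constraints: C4, q ≥ 0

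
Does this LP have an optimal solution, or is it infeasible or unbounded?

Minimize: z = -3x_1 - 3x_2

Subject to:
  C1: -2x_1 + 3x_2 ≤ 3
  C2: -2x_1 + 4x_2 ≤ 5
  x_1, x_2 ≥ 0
Feasible point: (0, 0) satisfies every constraint, so the LP is feasible.
Direction d = (1, 0): for each constraint row a, a·d ≤ 0 —
  (-2)(1) + (3)(0) = -2 ≤ 0
  (-2)(1) + (4)(0) = -2 ≤ 0
and d ≥ 0, so (0, 0) + t·d stays feasible for every t ≥ 0. Along this ray z = -3x_1 - 3x_2 changes by -3 per unit t, so z → −∞.

Unbounded: there is a feasible ray along which z → −∞.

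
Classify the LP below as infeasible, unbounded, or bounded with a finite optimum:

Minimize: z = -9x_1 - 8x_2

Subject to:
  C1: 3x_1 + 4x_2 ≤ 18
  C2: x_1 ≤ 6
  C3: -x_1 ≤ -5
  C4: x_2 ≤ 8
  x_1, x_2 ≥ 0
The point (6, 0) satisfies every constraint, so the LP is feasible; the constraints give x_1 ≤ 6 and x_2 ≤ 8, which with x_1, x_2 ≥ 0 keep the feasible region inside a bounded box. A feasible, bounded LP attains a finite optimum at a vertex.

Bounded optimum: z* = -54 at (6, 0).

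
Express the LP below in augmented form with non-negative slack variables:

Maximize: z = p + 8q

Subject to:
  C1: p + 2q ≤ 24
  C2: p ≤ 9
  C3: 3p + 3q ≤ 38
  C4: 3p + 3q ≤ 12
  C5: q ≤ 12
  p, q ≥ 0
max z = p + 8q

s.t.
  p + 2q + s1 = 24
  p + s2 = 9
  3p + 3q + s3 = 38
  3p + 3q + s4 = 12
  q + s5 = 12
  p, q, s1, s2, s3, s4, s5 ≥ 0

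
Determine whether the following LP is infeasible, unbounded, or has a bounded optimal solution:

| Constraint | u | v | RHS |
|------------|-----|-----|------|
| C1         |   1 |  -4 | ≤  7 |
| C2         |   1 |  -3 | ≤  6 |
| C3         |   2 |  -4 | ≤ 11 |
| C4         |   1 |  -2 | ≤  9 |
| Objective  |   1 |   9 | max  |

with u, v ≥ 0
Feasible point: (0, 0) satisfies every constraint, so the LP is feasible.
Direction d = (0, 1): for each constraint row a, a·d ≤ 0 —
  (1)(0) + (-4)(1) = -4 ≤ 0
  (1)(0) + (-3)(1) = -3 ≤ 0
  (2)(0) + (-4)(1) = -4 ≤ 0
  (1)(0) + (-2)(1) = -2 ≤ 0
and d ≥ 0, so (0, 0) + t·d stays feasible for every t ≥ 0. Along this ray z = u + 9v changes by 9 per unit t, so z → +∞.

Unbounded: there is a feasible ray along which z → +∞.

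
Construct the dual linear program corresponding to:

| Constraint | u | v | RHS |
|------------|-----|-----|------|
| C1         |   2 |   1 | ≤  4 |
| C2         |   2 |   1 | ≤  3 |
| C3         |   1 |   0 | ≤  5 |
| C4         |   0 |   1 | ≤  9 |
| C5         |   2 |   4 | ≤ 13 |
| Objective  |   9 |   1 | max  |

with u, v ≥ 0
Minimize: z = 4y1 + 3y2 + 5y3 + 9y4 + 13y5

Subject to:
  C1: -2y1 - 2y2 - y3 - 2y5 ≤ -9
  C2: -y1 - y2 - y4 - 4y5 ≤ -1
  y1, y2, y3, y4, y5 ≥ 0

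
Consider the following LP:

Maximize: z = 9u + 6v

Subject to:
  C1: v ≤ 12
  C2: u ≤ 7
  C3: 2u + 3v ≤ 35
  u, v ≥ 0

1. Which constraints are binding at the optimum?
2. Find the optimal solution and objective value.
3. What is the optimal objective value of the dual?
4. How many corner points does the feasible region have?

1. C2, C3
2. u = 7, v = 7, z = 105
3. 105 (by strong duality, equal to the primal optimum)
4. 4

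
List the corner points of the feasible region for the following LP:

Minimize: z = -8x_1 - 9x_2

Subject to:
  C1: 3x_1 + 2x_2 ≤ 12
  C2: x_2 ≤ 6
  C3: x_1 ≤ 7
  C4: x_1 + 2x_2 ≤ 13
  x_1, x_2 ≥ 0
Each vertex is the intersection of two constraint boundaries that also satisfies all remaining constraints:
  x_1 = 0 and x_2 = 0 → (0, 0)
  3x_1 + 2x_2 = 12 and x_2 = 0 → (4, 0)
  3x_1 + 2x_2 = 12 and x_2 = 6 → (0, 6)

Vertices: (0, 0), (4, 0), (0, 6)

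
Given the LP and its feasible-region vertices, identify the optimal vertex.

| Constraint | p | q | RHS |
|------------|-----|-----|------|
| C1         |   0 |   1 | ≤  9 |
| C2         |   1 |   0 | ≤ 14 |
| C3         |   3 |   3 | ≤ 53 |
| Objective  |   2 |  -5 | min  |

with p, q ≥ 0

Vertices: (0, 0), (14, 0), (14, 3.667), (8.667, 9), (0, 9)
Evaluating z = 2p - 5q at each vertex:
  (0, 0): z = 0
  (14, 0): z = 28
  (14, 3.667): z = 9.667
  (8.667, 9): z = -27.67
  (0, 9): z = -45

The smallest value is z = -45, attained at (0, 9).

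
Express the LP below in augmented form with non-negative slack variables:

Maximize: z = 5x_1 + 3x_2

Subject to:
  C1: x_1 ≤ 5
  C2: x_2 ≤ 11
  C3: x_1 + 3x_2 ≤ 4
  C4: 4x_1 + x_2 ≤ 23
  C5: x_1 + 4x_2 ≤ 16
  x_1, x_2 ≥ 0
max z = 5x_1 + 3x_2

s.t.
  x_1 + s1 = 5
  x_2 + s2 = 11
  x_1 + 3x_2 + s3 = 4
  4x_1 + x_2 + s4 = 23
  x_1 + 4x_2 + s5 = 16
  x_1, x_2, s1, s2, s3, s4, s5 ≥ 0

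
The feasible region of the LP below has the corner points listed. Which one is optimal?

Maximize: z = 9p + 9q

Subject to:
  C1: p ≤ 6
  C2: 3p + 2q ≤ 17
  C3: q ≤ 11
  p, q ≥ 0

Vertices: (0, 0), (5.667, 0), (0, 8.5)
Evaluating z = 9p + 9q at each vertex:
  (0, 0): z = 0
  (5.667, 0): z = 51
  (0, 8.5): z = 76.5

The largest value is z = 76.5, attained at (0, 8.5).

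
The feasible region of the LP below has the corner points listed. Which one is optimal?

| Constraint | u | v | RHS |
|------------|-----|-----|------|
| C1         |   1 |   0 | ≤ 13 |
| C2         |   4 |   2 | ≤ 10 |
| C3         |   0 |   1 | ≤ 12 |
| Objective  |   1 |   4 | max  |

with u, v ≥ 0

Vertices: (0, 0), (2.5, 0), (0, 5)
(0, 5) with z = 20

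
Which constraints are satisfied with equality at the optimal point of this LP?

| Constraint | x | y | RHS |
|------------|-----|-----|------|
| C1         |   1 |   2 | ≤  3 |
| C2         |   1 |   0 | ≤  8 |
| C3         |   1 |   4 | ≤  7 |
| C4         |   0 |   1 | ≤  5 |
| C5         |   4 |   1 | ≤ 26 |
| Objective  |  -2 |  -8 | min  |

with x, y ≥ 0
Optimal: x = 0, y = 1.5
Binding: C1, x ≥ 0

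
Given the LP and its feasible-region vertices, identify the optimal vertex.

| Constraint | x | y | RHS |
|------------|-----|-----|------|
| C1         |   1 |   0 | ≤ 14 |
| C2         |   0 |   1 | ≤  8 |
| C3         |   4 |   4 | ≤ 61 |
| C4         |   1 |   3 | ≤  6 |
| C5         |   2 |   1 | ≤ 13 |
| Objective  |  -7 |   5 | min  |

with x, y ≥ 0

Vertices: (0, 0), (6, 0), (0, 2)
Evaluating z = -7x + 5y at each vertex:
  (0, 0): z = 0
  (6, 0): z = -42
  (0, 2): z = 10

The smallest value is z = -42, attained at (6, 0).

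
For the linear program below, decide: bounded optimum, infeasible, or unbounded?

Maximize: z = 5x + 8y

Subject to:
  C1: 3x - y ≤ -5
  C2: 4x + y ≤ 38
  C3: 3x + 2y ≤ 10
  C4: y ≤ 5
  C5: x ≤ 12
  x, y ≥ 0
The point (0, 5) satisfies every constraint, so the LP is feasible; the constraints give x ≤ 12 and y ≤ 5, which with x, y ≥ 0 keep the feasible region inside a bounded box. A feasible, bounded LP attains a finite optimum at a vertex.

Bounded optimum: z* = 40 at (0, 5).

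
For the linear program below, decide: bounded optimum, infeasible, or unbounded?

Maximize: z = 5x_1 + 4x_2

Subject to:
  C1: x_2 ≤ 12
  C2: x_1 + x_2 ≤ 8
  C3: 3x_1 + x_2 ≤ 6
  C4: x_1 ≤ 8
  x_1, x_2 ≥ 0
The point (0, 6) satisfies every constraint, so the LP is feasible; the constraints give x_1 ≤ 8 and x_2 ≤ 12, which with x_1, x_2 ≥ 0 keep the feasible region inside a bounded box. A feasible, bounded LP attains a finite optimum at a vertex.

The LP has an optimal solution: (0, 6) with z = 24.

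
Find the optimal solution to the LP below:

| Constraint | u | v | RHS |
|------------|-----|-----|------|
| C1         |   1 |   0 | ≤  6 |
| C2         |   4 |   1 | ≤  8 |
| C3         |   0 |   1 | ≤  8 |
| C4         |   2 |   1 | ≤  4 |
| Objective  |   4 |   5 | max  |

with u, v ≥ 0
Each vertex is the intersection of two constraint boundaries that also satisfies all remaining constraints:
  u = 0 and v = 0 → (0, 0)
  4u + v = 8 and 2u + v = 4 → (2, 0)
  2u + v = 4 and u = 0 → (0, 4)

Evaluating z = 4u + 5v at each vertex:
  (0, 0): z = 0
  (2, 0): z = 8
  (0, 4): z = 20

The maximum is at (0, 4) with z = 20.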